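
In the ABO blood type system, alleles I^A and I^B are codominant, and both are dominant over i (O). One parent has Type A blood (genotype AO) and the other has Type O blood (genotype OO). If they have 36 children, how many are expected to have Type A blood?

Cross: AO × OO
Possible offspring genotypes: 2 AO, 2 OO
Blood type counts: 2 Type A, 2 Type O
Probability of Type A: 2/4 = 1/2
Expected count = 1/2 × 36 = 18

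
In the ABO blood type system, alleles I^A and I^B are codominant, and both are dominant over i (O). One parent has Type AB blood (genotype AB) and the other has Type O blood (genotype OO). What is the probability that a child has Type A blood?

Cross: AB × OO
Possible offspring genotypes: 2 AO, 2 BO
Blood type counts: 2 Type A, 2 Type B
Probability of Type A: 2/4 = 1/2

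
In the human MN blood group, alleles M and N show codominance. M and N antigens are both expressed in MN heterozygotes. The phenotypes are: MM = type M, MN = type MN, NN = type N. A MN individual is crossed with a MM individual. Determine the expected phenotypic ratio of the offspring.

Punnett square for MN × MM:
Offspring genotypes: 2 MM, 2 MN
Phenotype counts: 2 type M, 2 type MN
Ratio: 1 type M : 1 type MN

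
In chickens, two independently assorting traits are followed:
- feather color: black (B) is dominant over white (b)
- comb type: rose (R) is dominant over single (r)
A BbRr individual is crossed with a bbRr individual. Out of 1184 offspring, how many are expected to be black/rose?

Dihybrid cross BbRr × bbRr — consider each gene separately:
feather color: Bb × bb → 2 Bb, 2 bb → 2 B_ : 2 bb (out of 4)
comb type: Rr × Rr → 1 RR, 2 Rr, 1 rr → 3 R_ : 1 rr (out of 4)
Combine (counts out of 4 × 4 = 16): black/rose (B_R_) = 2×3 = 6; black/single (B_rr) = 2×1 = 2; white/rose (bbR_) = 2×3 = 6; white/single (bbrr) = 2×1 = 2
Phenotype counts (out of 16): 6 black/rose, 2 black/single, 6 white/rose, 2 white/single
black/rose: 6 out of 16 → fraction 3/8
Expected count = 3/8 × 1184 = 444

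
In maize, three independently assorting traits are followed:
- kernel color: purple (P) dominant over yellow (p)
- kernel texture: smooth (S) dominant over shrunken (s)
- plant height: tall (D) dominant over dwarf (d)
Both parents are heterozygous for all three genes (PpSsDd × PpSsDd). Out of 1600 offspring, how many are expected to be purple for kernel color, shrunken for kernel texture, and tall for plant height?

Trihybrid cross: PpSsDd × PpSsDd
Each trait segregates independently with a 3:1 phenotypic ratio, so each gene contributes 3/4 (dominant) or 1/4 (recessive).
Target: purple (kernel color), shrunken (kernel texture), tall (plant height)
Probability = product of independent per-trait probabilities
= 3/4 × 1/4 × 3/4 = 9/64
Expected count = 9/64 × 1600 = 225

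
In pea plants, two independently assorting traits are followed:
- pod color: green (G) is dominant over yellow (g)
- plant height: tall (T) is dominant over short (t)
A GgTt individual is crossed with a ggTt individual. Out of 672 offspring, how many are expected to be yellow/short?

Dihybrid cross GgTt × ggTt — consider each gene separately:
pod color: Gg × gg → 2 Gg, 2 gg → 2 G_ : 2 gg (out of 4)
plant height: Tt × Tt → 1 TT, 2 Tt, 1 tt → 3 T_ : 1 tt (out of 4)
Combine (counts out of 4 × 4 = 16): green/tall (G_T_) = 2×3 = 6; green/short (G_tt) = 2×1 = 2; yellow/tall (ggT_) = 2×3 = 6; yellow/short (ggtt) = 2×1 = 2
Phenotype counts (out of 16): 6 green/tall, 2 green/short, 6 yellow/tall, 2 yellow/short
yellow/short: 2 out of 16 → fraction 1/8
Expected count = 1/8 × 672 = 84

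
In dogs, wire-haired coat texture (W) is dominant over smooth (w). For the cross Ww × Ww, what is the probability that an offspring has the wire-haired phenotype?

Punnett square for Ww × Ww:
Offspring genotypes: 1 WW, 2 Ww, 1 ww
Total offspring: 4
Count with target: 3
Probability: 3/4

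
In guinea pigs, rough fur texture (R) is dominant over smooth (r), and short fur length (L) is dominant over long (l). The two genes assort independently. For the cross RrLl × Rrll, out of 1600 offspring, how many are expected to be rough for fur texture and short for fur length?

Dihybrid cross RrLl × Rrll — consider each gene separately:
fur texture: Rr × Rr → 1 RR, 2 Rr, 1 rr → 3 R_ : 1 rr (out of 4)
fur length: Ll × ll → 2 Ll, 2 ll → 2 L_ : 2 ll (out of 4)
Looking for: rough (R_) and short (L_)
P(rough) = 3/4, P(short) = 2/4
P(both) = 3/4 × 2/4 = 6/16 = 3/8
Expected count = 3/8 × 1600 = 600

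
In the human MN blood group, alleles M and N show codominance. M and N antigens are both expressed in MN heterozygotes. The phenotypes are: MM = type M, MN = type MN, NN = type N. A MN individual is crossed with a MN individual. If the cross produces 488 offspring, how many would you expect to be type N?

Punnett square for MN × MN:
Offspring genotypes: 1 MM, 2 MN, 1 NN
Phenotype counts: 1 type M, 2 type MN, 1 type N
type N: 1 out of 4 → fraction 1/4
Expected count = 1/4 × 488 = 122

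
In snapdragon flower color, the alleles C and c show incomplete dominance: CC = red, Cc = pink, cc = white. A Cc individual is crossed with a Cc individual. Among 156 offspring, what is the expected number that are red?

Punnett square for Cc × Cc:
Offspring genotypes: 1 CC, 2 Cc, 1 cc
Phenotype counts: 1 red, 2 pink, 1 white
red: 1 out of 4 → fraction 1/4
Expected count = 1/4 × 156 = 39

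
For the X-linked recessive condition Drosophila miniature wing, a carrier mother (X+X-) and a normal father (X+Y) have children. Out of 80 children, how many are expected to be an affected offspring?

Cross: X+X- × X+Y
Offspring: 1 X+X+, 1 X+Y, 1 X+X-, 1 X-Y
Probability of an affected offspring: 1/4
Expected count = 1/4 × 80 = 20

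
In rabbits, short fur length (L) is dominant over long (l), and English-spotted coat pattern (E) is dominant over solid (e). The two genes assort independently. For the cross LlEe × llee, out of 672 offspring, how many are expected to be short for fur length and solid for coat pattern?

Dihybrid cross LlEe × llee — consider each gene separately:
fur length: Ll × ll → 2 Ll, 2 ll → 2 L_ : 2 ll (out of 4)
coat pattern: Ee × ee → 2 Ee, 2 ee → 2 E_ : 2 ee (out of 4)
Looking for: short (L_) and solid (ee)
P(short) = 2/4, P(solid) = 2/4
P(both) = 2/4 × 2/4 = 4/16 = 1/4
Expected count = 1/4 × 672 = 168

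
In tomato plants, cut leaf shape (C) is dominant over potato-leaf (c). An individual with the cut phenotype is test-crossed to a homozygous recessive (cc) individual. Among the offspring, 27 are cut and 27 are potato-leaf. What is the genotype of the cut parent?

Test cross: ? × cc
Offspring: 27 cut, 27 potato-leaf — approximately 1:1.
A 1:1 ratio in a test cross indicates the unknown parent is heterozygous (Cc).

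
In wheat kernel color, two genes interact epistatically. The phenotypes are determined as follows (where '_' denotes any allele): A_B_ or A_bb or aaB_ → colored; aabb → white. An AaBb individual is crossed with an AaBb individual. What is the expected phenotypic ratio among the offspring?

Cross: AaBb × AaBb — consider each gene separately:
A gene: Aa × Aa → 1 AA, 2 Aa, 1 aa → 3 A_ : 1 aa (out of 4)
B gene: Bb × Bb → 1 BB, 2 Bb, 1 bb → 3 B_ : 1 bb (out of 4)
Genotype classes (out of 4 × 4 = 16): A_B_ = 3×3 = 9; A_bb = 3×1 = 3; aaB_ = 1×3 = 3; aabb = 1×1 = 1
Apply the phenotype rules: A_B_ (9) + A_bb (3) + aaB_ (3) → colored; aabb (1) → white
Phenotype counts (out of 16): 15 colored, 1 white
Ratio: 15 colored : 1 white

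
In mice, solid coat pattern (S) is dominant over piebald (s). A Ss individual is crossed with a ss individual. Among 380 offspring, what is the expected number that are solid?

Punnett square for Ss × ss:
Offspring genotypes: 2 Ss, 2 ss
solid: 2, piebald: 2
solid: 2 out of 4 → fraction 1/2
Expected count = 1/2 × 380 = 190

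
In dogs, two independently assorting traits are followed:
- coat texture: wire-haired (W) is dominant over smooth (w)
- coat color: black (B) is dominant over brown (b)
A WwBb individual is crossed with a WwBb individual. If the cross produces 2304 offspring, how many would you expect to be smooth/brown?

Dihybrid cross WwBb × WwBb — consider each gene separately:
coat texture: Ww × Ww → 1 WW, 2 Ww, 1 ww → 3 W_ : 1 ww (out of 4)
coat color: Bb × Bb → 1 BB, 2 Bb, 1 bb → 3 B_ : 1 bb (out of 4)
Combine (counts out of 4 × 4 = 16): wire-haired/black (W_B_) = 3×3 = 9; wire-haired/brown (W_bb) = 3×1 = 3; smooth/black (wwB_) = 1×3 = 3; smooth/brown (wwbb) = 1×1 = 1
Phenotype counts (out of 16): 9 wire-haired/black, 3 wire-haired/brown, 3 smooth/black, 1 smooth/brown
smooth/brown: 1 out of 16 → fraction 1/16
Expected count = 1/16 × 2304 = 144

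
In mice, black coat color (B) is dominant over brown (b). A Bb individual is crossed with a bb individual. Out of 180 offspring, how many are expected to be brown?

Punnett square for Bb × bb:
Offspring genotypes: 2 Bb, 2 bb
black: 2, brown: 2
brown: 2 out of 4 → fraction 1/2
Expected count = 1/2 × 180 = 90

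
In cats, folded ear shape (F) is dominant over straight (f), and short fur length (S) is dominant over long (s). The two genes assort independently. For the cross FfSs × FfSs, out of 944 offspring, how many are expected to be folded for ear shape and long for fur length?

Dihybrid cross FfSs × FfSs — consider each gene separately:
ear shape: Ff × Ff → 1 FF, 2 Ff, 1 ff → 3 F_ : 1 ff (out of 4)
fur length: Ss × Ss → 1 SS, 2 Ss, 1 ss → 3 S_ : 1 ss (out of 4)
Looking for: folded (F_) and long (ss)
P(folded) = 3/4, P(long) = 1/4
P(both) = 3/4 × 1/4 = 3/16
Expected count = 3/16 × 944 = 177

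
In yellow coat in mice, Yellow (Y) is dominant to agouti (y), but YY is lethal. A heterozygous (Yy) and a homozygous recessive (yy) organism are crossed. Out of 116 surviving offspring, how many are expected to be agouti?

Cross: Yy × yy
Punnett square offspring (before lethality): 2 Yy, 2 yy
No YY offspring are produced in this cross.
agouti: 2 out of 4 → fraction 1/2
Expected count = 1/2 × 116 = 58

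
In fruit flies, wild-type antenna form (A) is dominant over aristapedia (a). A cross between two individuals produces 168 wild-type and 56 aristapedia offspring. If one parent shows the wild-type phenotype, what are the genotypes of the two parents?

Observed offspring: 168 wild-type, 56 aristapedia
The observed ratio simplifies to 3:1. Aristapedia (aa) offspring appear, so each parent must contribute one a allele. The parent stated to show wild-type carries A, so it is Aa. The other parent is then either Aa or aa: Aa × aa would give a 1:1 split, whereas Aa × Aa gives 3:1 — matching the data. So both parents are heterozygous (Aa × Aa).
Parent genotypes: Aa × Aa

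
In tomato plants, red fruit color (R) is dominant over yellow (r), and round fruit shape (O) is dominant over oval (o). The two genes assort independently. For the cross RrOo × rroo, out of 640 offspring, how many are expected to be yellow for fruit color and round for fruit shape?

Dihybrid cross RrOo × rroo — consider each gene separately:
fruit color: Rr × rr → 2 Rr, 2 rr → 2 R_ : 2 rr (out of 4)
fruit shape: Oo × oo → 2 Oo, 2 oo → 2 O_ : 2 oo (out of 4)
Looking for: yellow (rr) and round (O_)
P(yellow) = 2/4, P(round) = 2/4
P(both) = 2/4 × 2/4 = 4/16 = 1/4
Expected count = 1/4 × 640 = 160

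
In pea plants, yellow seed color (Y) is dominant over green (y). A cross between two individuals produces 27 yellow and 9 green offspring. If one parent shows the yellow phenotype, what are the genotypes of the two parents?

Observed offspring: 27 yellow, 9 green
The observed ratio simplifies to 3:1. Green (yy) offspring appear, so each parent must contribute one y allele. The parent stated to show yellow carries Y, so it is Yy. The other parent is then either Yy or yy: Yy × yy would give a 1:1 split, whereas Yy × Yy gives 3:1 — matching the data. So both parents are heterozygous (Yy × Yy).
Parent genotypes: Yy × Yy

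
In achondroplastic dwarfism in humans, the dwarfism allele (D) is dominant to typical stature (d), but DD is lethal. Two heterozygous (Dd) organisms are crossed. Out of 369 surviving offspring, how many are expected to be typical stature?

Cross: Dd × Dd
Punnett square offspring (before lethality): 1 DD, 2 Dd, 1 dd
The DD genotype is lethal (embryos die); surviving offspring: 2 Dd, 1 dd
typical stature: 1 out of 3 → fraction 1/3
Expected count = 1/3 × 369 = 123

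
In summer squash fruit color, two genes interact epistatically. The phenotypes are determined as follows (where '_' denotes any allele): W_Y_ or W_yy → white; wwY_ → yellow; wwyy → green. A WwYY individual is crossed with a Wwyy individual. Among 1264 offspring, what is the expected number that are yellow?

Cross: WwYY × Wwyy — consider each gene separately:
W gene: Ww × Ww → 1 WW, 2 Ww, 1 ww → 3 W_ : 1 ww (out of 4)
Y gene: YY × yy → 4 Yy → 4 Y_ (out of 4)
Genotype classes (out of 4 × 4 = 16): W_Y_ = 3×4 = 12; wwY_ = 1×4 = 4
Apply the phenotype rules: W_Y_ (12) → white; wwY_ (4) → yellow
Phenotype counts (out of 16): 12 white, 4 yellow
yellow: 4 out of 16 → fraction 1/4
Expected count = 1/4 × 1264 = 316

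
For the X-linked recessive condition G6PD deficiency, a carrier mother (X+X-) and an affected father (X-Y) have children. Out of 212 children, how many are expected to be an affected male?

Cross: X+X- × X-Y
Offspring: 1 X+X-, 1 X+Y, 1 X-X-, 1 X-Y
Probability of an affected male: 1/4
Expected count = 1/4 × 212 = 53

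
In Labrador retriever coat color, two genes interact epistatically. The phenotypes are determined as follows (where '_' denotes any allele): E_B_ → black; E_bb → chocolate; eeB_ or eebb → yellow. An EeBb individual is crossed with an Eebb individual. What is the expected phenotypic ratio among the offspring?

Cross: EeBb × Eebb — consider each gene separately:
E gene: Ee × Ee → 1 EE, 2 Ee, 1 ee → 3 E_ : 1 ee (out of 4)
B gene: Bb × bb → 2 Bb, 2 bb → 2 B_ : 2 bb (out of 4)
Genotype classes (out of 4 × 4 = 16): E_B_ = 3×2 = 6; E_bb = 3×2 = 6; eeB_ = 1×2 = 2; eebb = 1×2 = 2
Apply the phenotype rules: E_B_ (6) → black; E_bb (6) → chocolate; eeB_ (2) + eebb (2) → yellow
Phenotype counts (out of 16): 6 black, 6 chocolate, 4 yellow
Ratio: 3 black : 3 chocolate : 2 yellow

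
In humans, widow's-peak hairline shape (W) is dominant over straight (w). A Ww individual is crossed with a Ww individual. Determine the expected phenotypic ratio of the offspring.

Punnett square for Ww × Ww:
Offspring genotypes: 1 WW, 2 Ww, 1 ww
widow's-peak: 3, straight: 1
Ratio: 3:1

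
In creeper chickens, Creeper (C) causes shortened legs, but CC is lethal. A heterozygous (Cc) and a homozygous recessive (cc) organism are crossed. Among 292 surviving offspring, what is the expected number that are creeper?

Cross: Cc × cc
Punnett square offspring (before lethality): 2 Cc, 2 cc
No CC offspring are produced in this cross.
creeper: 2 out of 4 → fraction 1/2
Expected count = 1/2 × 292 = 146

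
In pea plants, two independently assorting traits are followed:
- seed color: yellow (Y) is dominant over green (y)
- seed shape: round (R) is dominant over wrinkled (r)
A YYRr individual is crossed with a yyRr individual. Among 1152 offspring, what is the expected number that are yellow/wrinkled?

Dihybrid cross YYRr × yyRr — consider each gene separately:
seed color: YY × yy → 4 Yy → 4 Y_ (out of 4)
seed shape: Rr × Rr → 1 RR, 2 Rr, 1 rr → 3 R_ : 1 rr (out of 4)
Combine (counts out of 4 × 4 = 16): yellow/round (Y_R_) = 4×3 = 12; yellow/wrinkled (Y_rr) = 4×1 = 4
Phenotype counts (out of 16): 12 yellow/round, 4 yellow/wrinkled
yellow/wrinkled: 4 out of 16 → fraction 1/4
Expected count = 1/4 × 1152 = 288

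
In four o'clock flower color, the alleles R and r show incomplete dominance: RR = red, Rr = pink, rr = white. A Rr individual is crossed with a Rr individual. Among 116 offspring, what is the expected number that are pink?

Punnett square for Rr × Rr:
Offspring genotypes: 1 RR, 2 Rr, 1 rr
Phenotype counts: 1 red, 2 pink, 1 white
pink: 2 out of 4 → fraction 1/2
Expected count = 1/2 × 116 = 58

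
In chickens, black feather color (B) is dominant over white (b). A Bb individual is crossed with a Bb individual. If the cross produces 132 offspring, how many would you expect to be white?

Punnett square for Bb × Bb:
Offspring genotypes: 1 BB, 2 Bb, 1 bb
black: 3, white: 1
white: 1 out of 4 → fraction 1/4
Expected count = 1/4 × 132 = 33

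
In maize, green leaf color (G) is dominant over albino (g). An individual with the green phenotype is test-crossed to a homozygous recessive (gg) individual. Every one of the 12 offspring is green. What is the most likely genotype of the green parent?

Test cross: ? × gg
All offspring are green.
If the unknown parent were heterozygous (Gg), about half of 12 offspring would be albino; none are. The unknown parent is most likely homozygous dominant (GG).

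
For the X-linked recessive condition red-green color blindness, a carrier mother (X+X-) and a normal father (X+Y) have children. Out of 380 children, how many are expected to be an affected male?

Cross: X+X- × X+Y
Offspring: 1 X+X+, 1 X+Y, 1 X+X-, 1 X-Y
Probability of an affected male: 1/4
Expected count = 1/4 × 380 = 95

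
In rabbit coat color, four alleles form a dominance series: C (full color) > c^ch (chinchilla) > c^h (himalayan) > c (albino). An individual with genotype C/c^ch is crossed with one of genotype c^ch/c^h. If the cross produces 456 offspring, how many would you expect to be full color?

Cross: C/c^ch × c^ch/c^h
Allele dominance: C > c^ch > c^h > c
Offspring genotypes: 1 C/c^ch, 1 C/c^h, 1 c^ch/c^ch, 1 c^ch/c^h
Phenotype counts: 2 full color, 2 chinchilla
full color: 2 out of 4 → fraction 1/2
Expected count = 1/2 × 456 = 228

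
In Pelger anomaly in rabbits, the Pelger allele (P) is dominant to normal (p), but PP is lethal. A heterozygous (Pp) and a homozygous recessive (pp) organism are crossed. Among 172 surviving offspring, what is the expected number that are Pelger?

Cross: Pp × pp
Punnett square offspring (before lethality): 2 Pp, 2 pp
No PP offspring are produced in this cross.
Pelger: 2 out of 4 → fraction 1/2
Expected count = 1/2 × 172 = 86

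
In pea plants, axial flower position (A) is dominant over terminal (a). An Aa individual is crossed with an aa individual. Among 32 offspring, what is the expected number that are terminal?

Punnett square for Aa × aa:
Offspring genotypes: 2 Aa, 2 aa
axial: 2, terminal: 2
terminal: 2 out of 4 → fraction 1/2
Expected count = 1/2 × 32 = 16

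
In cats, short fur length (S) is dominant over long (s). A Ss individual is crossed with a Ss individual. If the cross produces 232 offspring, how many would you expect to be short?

Punnett square for Ss × Ss:
Offspring genotypes: 1 SS, 2 Ss, 1 ss
short: 3, long: 1
short: 3 out of 4 → fraction 3/4
Expected count = 3/4 × 232 = 174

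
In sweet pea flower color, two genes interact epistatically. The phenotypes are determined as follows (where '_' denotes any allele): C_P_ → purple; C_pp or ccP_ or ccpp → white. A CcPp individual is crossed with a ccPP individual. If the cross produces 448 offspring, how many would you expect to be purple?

Cross: CcPp × ccPP — consider each gene separately:
C gene: Cc × cc → 2 Cc, 2 cc → 2 C_ : 2 cc (out of 4)
P gene: Pp × PP → 2 PP, 2 Pp → 4 P_ (out of 4)
Genotype classes (out of 4 × 4 = 16): C_P_ = 2×4 = 8; ccP_ = 2×4 = 8
Apply the phenotype rules: C_P_ (8) → purple; ccP_ (8) → white
Phenotype counts (out of 16): 8 purple, 8 white
purple: 8 out of 16 → fraction 1/2
Expected count = 1/2 × 448 = 224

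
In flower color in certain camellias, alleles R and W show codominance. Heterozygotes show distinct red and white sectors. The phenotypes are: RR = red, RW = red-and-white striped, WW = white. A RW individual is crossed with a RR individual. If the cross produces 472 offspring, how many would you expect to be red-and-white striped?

Punnett square for RW × RR:
Offspring genotypes: 2 RR, 2 RW
Phenotype counts: 2 red, 2 red-and-white striped
red-and-white striped: 2 out of 4 → fraction 1/2
Expected count = 1/2 × 472 = 236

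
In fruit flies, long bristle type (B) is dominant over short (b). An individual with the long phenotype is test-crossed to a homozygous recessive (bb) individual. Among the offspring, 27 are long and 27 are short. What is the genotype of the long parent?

Test cross: ? × bb
Offspring: 27 long, 27 short — approximately 1:1.
A 1:1 ratio in a test cross indicates the unknown parent is heterozygous (Bb).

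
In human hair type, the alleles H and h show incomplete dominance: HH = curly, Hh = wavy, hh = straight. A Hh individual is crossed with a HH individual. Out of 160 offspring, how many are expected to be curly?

Punnett square for Hh × HH:
Offspring genotypes: 2 HH, 2 Hh
Phenotype counts: 2 curly, 2 wavy
curly: 2 out of 4 → fraction 1/2
Expected count = 1/2 × 160 = 80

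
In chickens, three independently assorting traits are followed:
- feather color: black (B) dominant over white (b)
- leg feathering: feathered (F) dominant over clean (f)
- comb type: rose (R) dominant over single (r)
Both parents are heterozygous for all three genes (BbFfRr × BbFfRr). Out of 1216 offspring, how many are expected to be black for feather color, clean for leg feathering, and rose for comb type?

Trihybrid cross: BbFfRr × BbFfRr
Each trait segregates independently with a 3:1 phenotypic ratio, so each gene contributes 3/4 (dominant) or 1/4 (recessive).
Target: black (feather color), clean (leg feathering), rose (comb type)
Probability = product of independent per-trait probabilities
= 3/4 × 1/4 × 3/4 = 9/64
Expected count = 9/64 × 1216 = 171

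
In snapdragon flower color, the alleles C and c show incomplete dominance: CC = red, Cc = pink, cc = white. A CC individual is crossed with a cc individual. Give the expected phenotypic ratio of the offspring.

Punnett square for CC × cc:
Offspring genotypes: 4 Cc
Phenotype counts: 4 pink
Ratio: all pink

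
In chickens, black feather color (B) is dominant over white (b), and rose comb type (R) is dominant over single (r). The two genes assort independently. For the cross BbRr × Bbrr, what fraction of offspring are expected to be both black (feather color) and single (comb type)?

Dihybrid cross BbRr × Bbrr — consider each gene separately:
feather color: Bb × Bb → 1 BB, 2 Bb, 1 bb → 3 B_ : 1 bb (out of 4)
comb type: Rr × rr → 2 Rr, 2 rr → 2 R_ : 2 rr (out of 4)
Looking for: black (B_) and single (rr)
P(black) = 3/4, P(single) = 2/4
P(both) = 3/4 × 2/4 = 6/16 = 3/8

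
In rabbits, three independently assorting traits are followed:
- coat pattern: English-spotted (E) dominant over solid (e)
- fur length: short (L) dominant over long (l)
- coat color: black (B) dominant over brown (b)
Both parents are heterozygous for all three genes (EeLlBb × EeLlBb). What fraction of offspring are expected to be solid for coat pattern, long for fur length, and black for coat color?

Trihybrid cross: EeLlBb × EeLlBb
Each trait segregates independently with a 3:1 phenotypic ratio, so each gene contributes 3/4 (dominant) or 1/4 (recessive).
Target: solid (coat pattern), long (fur length), black (coat color)
Probability = product of independent per-trait probabilities
= 1/4 × 1/4 × 3/4 = 3/64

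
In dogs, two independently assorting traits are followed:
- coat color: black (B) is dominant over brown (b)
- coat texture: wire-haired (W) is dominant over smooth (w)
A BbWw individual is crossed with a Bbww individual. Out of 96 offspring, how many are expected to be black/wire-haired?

Dihybrid cross BbWw × Bbww — consider each gene separately:
coat color: Bb × Bb → 1 BB, 2 Bb, 1 bb → 3 B_ : 1 bb (out of 4)
coat texture: Ww × ww → 2 Ww, 2 ww → 2 W_ : 2 ww (out of 4)
Combine (counts out of 4 × 4 = 16): black/wire-haired (B_W_) = 3×2 = 6; black/smooth (B_ww) = 3×2 = 6; brown/wire-haired (bbW_) = 1×2 = 2; brown/smooth (bbww) = 1×2 = 2
Phenotype counts (out of 16): 6 black/wire-haired, 6 black/smooth, 2 brown/wire-haired, 2 brown/smooth
black/wire-haired: 6 out of 16 → fraction 3/8
Expected count = 3/8 × 96 = 36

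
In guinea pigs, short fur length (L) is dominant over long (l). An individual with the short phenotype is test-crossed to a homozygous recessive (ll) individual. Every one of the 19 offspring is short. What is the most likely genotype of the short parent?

Test cross: ? × ll
All offspring are short.
If the unknown parent were heterozygous (Ll), about half of 19 offspring would be long; none are. The unknown parent is most likely homozygous dominant (LL).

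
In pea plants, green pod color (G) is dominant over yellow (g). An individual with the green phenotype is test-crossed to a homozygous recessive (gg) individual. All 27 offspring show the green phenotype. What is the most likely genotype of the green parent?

Test cross: ? × gg
All offspring are green.
If the unknown parent were heterozygous (Gg), about half of 27 offspring would be yellow; none are. The unknown parent is most likely homozygous dominant (GG).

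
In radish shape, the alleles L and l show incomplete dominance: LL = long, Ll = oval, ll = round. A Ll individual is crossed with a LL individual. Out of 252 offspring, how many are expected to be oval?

Punnett square for Ll × LL:
Offspring genotypes: 2 LL, 2 Ll
Phenotype counts: 2 long, 2 oval
oval: 2 out of 4 → fraction 1/2
Expected count = 1/2 × 252 = 126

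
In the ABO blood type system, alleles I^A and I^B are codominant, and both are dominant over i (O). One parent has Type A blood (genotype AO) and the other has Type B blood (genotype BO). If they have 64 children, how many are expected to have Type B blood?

Cross: AO × BO
Possible offspring genotypes: 1 AB, 1 AO, 1 BO, 1 OO
Blood type counts: 1 Type AB, 1 Type A, 1 Type B, 1 Type O
Probability of Type B: 1/4
Expected count = 1/4 × 64 = 16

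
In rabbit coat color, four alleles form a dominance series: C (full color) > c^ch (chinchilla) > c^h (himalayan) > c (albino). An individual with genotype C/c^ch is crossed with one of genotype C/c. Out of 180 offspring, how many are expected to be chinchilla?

Cross: C/c^ch × C/c
Allele dominance: C > c^ch > c^h > c
Offspring genotypes: 1 C/C, 1 C/c, 1 C/c^ch, 1 c^ch/c
Phenotype counts: 3 full color, 1 chinchilla
chinchilla: 1 out of 4 → fraction 1/4
Expected count = 1/4 × 180 = 45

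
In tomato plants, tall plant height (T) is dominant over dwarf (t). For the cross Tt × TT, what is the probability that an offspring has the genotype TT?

Punnett square for Tt × TT:
Offspring genotypes: 2 TT, 2 Tt
Total offspring: 4
Count with target: 2
Probability: 2/4 = 1/2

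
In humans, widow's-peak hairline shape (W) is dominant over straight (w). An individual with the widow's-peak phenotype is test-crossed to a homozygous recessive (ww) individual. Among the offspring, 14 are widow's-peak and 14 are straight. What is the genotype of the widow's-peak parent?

Test cross: ? × ww
Offspring: 14 widow's-peak, 14 straight — approximately 1:1.
A 1:1 ratio in a test cross indicates the unknown parent is heterozygous (Ww).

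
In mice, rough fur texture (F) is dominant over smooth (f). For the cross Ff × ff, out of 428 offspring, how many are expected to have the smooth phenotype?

Punnett square for Ff × ff:
Offspring genotypes: 2 Ff, 2 ff
Total offspring: 4
Count with target: 2
Probability: 2/4 = 1/2
Expected count = 1/2 × 428 = 214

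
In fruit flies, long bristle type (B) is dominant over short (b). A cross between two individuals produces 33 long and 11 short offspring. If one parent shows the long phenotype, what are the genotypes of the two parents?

Observed offspring: 33 long, 11 short
The observed ratio simplifies to 3:1. Short (bb) offspring appear, so each parent must contribute one b allele. The parent stated to show long carries B, so it is Bb. The other parent is then either Bb or bb: Bb × bb would give a 1:1 split, whereas Bb × Bb gives 3:1 — matching the data. So both parents are heterozygous (Bb × Bb).
Parent genotypes: Bb × Bb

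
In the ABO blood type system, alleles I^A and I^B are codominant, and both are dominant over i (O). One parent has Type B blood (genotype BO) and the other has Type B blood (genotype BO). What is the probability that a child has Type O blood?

Cross: BO × BO
Possible offspring genotypes: 1 BB, 2 BO, 1 OO
Blood type counts: 3 Type B, 1 Type O
Probability of Type O: 1/4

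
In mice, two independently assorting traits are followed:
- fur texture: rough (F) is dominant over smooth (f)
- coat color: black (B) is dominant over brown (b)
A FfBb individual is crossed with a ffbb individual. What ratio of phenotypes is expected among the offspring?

Dihybrid cross FfBb × ffbb — consider each gene separately:
fur texture: Ff × ff → 2 Ff, 2 ff → 2 F_ : 2 ff (out of 4)
coat color: Bb × bb → 2 Bb, 2 bb → 2 B_ : 2 bb (out of 4)
Combine (counts out of 4 × 4 = 16): rough/black (F_B_) = 2×2 = 4; rough/brown (F_bb) = 2×2 = 4; smooth/black (ffB_) = 2×2 = 4; smooth/brown (ffbb) = 2×2 = 4
Phenotype counts (out of 16): 4 rough/black, 4 rough/brown, 4 smooth/black, 4 smooth/brown
Ratio: 1 rough/black : 1 rough/brown : 1 smooth/black : 1 smooth/brown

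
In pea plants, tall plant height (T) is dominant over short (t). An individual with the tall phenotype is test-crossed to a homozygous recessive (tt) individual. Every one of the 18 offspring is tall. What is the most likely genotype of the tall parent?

Test cross: ? × tt
All offspring are tall.
If the unknown parent were heterozygous (Tt), about half of 18 offspring would be short; none are. The unknown parent is most likely homozygous dominant (TT).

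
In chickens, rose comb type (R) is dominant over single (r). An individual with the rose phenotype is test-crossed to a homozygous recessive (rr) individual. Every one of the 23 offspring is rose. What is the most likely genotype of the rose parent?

Test cross: ? × rr
All offspring are rose.
If the unknown parent were heterozygous (Rr), about half of 23 offspring would be single; none are. The unknown parent is most likely homozygous dominant (RR).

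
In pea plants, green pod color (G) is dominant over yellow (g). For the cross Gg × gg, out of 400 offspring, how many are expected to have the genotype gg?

Punnett square for Gg × gg:
Offspring genotypes: 2 Gg, 2 gg
Total offspring: 4
Count with target: 2
Probability: 2/4 = 1/2
Expected count = 1/2 × 400 = 200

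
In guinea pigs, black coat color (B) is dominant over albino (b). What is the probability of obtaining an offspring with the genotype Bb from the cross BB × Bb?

Punnett square for BB × Bb:
Offspring genotypes: 2 BB, 2 Bb
Total offspring: 4
Count with target: 2
Probability: 2/4 = 1/2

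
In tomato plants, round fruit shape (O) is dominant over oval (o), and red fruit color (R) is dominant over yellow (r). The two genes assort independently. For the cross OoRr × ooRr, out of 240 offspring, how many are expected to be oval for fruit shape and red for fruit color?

Dihybrid cross OoRr × ooRr — consider each gene separately:
fruit shape: Oo × oo → 2 Oo, 2 oo → 2 O_ : 2 oo (out of 4)
fruit color: Rr × Rr → 1 RR, 2 Rr, 1 rr → 3 R_ : 1 rr (out of 4)
Looking for: oval (oo) and red (R_)
P(oval) = 2/4, P(red) = 3/4
P(both) = 2/4 × 3/4 = 6/16 = 3/8
Expected count = 3/8 × 240 = 90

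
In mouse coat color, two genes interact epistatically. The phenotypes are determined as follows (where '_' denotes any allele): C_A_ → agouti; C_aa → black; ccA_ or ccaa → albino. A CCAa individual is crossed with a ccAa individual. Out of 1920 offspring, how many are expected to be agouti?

Cross: CCAa × ccAa — consider each gene separately:
C gene: CC × cc → 4 Cc → 4 C_ (out of 4)
A gene: Aa × Aa → 1 AA, 2 Aa, 1 aa → 3 A_ : 1 aa (out of 4)
Genotype classes (out of 4 × 4 = 16): C_A_ = 4×3 = 12; C_aa = 4×1 = 4
Apply the phenotype rules: C_A_ (12) → agouti; C_aa (4) → black
Phenotype counts (out of 16): 12 agouti, 4 black
agouti: 12 out of 16 → fraction 3/4
Expected count = 3/4 × 1920 = 1440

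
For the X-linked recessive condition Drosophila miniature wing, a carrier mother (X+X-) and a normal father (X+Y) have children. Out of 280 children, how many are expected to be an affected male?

Cross: X+X- × X+Y
Offspring: 1 X+X+, 1 X+Y, 1 X+X-, 1 X-Y
Probability of an affected male: 1/4
Expected count = 1/4 × 280 = 70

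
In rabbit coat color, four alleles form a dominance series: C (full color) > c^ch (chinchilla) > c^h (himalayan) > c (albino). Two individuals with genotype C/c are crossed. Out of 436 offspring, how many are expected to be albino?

Cross: C/c × C/c
Allele dominance: C > c^ch > c^h > c
Offspring genotypes: 1 C/C, 2 C/c, 1 c/c
Phenotype counts: 3 full color, 1 albino
albino: 1 out of 4 → fraction 1/4
Expected count = 1/4 × 436 = 109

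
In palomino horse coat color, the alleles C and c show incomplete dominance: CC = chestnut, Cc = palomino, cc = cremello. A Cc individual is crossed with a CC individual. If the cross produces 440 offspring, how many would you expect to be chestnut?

Punnett square for Cc × CC:
Offspring genotypes: 2 CC, 2 Cc
Phenotype counts: 2 chestnut, 2 palomino
chestnut: 2 out of 4 → fraction 1/2
Expected count = 1/2 × 440 = 220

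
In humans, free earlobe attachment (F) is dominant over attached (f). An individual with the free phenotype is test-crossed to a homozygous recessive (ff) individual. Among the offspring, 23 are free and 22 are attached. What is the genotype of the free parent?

Test cross: ? × ff
Offspring: 23 free, 22 attached — approximately 1:1.
A 1:1 ratio in a test cross indicates the unknown parent is heterozygous (Ff).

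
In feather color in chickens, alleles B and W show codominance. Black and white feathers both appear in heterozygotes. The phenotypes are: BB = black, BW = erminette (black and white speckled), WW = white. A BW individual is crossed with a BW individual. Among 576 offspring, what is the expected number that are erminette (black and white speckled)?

Punnett square for BW × BW:
Offspring genotypes: 1 BB, 2 BW, 1 WW
Phenotype counts: 1 black, 2 erminette (black and white speckled), 1 white
erminette (black and white speckled): 2 out of 4 → fraction 1/2
Expected count = 1/2 × 576 = 288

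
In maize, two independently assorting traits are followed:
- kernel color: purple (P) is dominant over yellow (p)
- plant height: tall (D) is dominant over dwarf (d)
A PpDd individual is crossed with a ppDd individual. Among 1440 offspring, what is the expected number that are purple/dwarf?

Dihybrid cross PpDd × ppDd — consider each gene separately:
kernel color: Pp × pp → 2 Pp, 2 pp → 2 P_ : 2 pp (out of 4)
plant height: Dd × Dd → 1 DD, 2 Dd, 1 dd → 3 D_ : 1 dd (out of 4)
Combine (counts out of 4 × 4 = 16): purple/tall (P_D_) = 2×3 = 6; purple/dwarf (P_dd) = 2×1 = 2; yellow/tall (ppD_) = 2×3 = 6; yellow/dwarf (ppdd) = 2×1 = 2
Phenotype counts (out of 16): 6 purple/tall, 2 purple/dwarf, 6 yellow/tall, 2 yellow/dwarf
purple/dwarf: 2 out of 16 → fraction 1/8
Expected count = 1/8 × 1440 = 180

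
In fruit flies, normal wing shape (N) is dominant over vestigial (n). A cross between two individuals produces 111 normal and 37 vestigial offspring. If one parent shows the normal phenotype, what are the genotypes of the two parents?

Observed offspring: 111 normal, 37 vestigial
The observed ratio simplifies to 3:1. Vestigial (nn) offspring appear, so each parent must contribute one n allele. The parent stated to show normal carries N, so it is Nn. The other parent is then either Nn or nn: Nn × nn would give a 1:1 split, whereas Nn × Nn gives 3:1 — matching the data. So both parents are heterozygous (Nn × Nn).
Parent genotypes: Nn × Nn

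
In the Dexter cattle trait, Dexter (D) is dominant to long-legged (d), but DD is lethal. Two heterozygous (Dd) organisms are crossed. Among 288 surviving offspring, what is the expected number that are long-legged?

Cross: Dd × Dd
Punnett square offspring (before lethality): 1 DD, 2 Dd, 1 dd
The DD genotype is lethal (embryos die); surviving offspring: 2 Dd, 1 dd
long-legged: 1 out of 3 → fraction 1/3
Expected count = 1/3 × 288 = 96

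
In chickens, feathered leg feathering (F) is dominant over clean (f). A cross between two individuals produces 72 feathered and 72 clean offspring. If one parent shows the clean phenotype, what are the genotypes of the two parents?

Observed offspring: 72 feathered, 72 clean
The observed ratio simplifies to 1:1. One parent shows clean, so its genotype must be ff. A 1:1 offspring split requires the other parent to be heterozygous (Ff).
Parent genotypes: ff × Ff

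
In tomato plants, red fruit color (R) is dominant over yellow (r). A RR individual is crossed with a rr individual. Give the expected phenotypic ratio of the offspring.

Punnett square for RR × rr:
Offspring genotypes: 4 Rr
red: 4, yellow: 0
Ratio: all red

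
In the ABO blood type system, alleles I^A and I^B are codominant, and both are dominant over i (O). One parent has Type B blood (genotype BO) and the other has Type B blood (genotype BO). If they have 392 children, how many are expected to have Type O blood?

Cross: BO × BO
Possible offspring genotypes: 1 BB, 2 BO, 1 OO
Blood type counts: 3 Type B, 1 Type O
Probability of Type O: 1/4
Expected count = 1/4 × 392 = 98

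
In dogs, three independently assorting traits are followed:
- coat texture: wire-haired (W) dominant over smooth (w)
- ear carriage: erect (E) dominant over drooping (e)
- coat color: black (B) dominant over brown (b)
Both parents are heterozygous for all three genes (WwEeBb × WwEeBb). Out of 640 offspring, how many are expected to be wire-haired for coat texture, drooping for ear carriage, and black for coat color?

Trihybrid cross: WwEeBb × WwEeBb
Each trait segregates independently with a 3:1 phenotypic ratio, so each gene contributes 3/4 (dominant) or 1/4 (recessive).
Target: wire-haired (coat texture), drooping (ear carriage), black (coat color)
Probability = product of independent per-trait probabilities
= 3/4 × 1/4 × 3/4 = 9/64
Expected count = 9/64 × 640 = 90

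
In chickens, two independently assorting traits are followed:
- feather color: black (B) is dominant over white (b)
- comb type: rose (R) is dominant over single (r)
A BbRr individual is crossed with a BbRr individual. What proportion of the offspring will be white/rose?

Dihybrid cross BbRr × BbRr — consider each gene separately:
feather color: Bb × Bb → 1 BB, 2 Bb, 1 bb → 3 B_ : 1 bb (out of 4)
comb type: Rr × Rr → 1 RR, 2 Rr, 1 rr → 3 R_ : 1 rr (out of 4)
Combine (counts out of 4 × 4 = 16): black/rose (B_R_) = 3×3 = 9; black/single (B_rr) = 3×1 = 3; white/rose (bbR_) = 1×3 = 3; white/single (bbrr) = 1×1 = 1
Phenotype counts (out of 16): 9 black/rose, 3 black/single, 3 white/rose, 1 white/single
white/rose: 3 out of 16
Probability: 3/16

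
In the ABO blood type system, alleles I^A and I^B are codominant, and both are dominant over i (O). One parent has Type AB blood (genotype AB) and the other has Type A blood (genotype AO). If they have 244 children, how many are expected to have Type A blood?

Cross: AB × AO
Possible offspring genotypes: 1 AA, 1 AO, 1 AB, 1 BO
Blood type counts: 2 Type A, 1 Type AB, 1 Type B
Probability of Type A: 2/4 = 1/2
Expected count = 1/2 × 244 = 122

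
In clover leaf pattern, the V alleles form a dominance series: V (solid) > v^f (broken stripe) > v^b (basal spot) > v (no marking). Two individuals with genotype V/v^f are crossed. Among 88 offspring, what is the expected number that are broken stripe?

Cross: V/v^f × V/v^f
Allele dominance: V > v^f > v^b > v
Offspring genotypes: 1 V/V, 2 V/v^f, 1 v^f/v^f
Phenotype counts: 3 solid, 1 broken stripe
broken stripe: 1 out of 4 → fraction 1/4
Expected count = 1/4 × 88 = 22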